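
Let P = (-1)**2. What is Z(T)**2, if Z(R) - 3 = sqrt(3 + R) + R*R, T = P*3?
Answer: (12 + sqrt(6))**2 ≈ 208.79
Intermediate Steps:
P = 1
T = 3 (T = 1*3 = 3)
Z(R) = 3 + R**2 + sqrt(3 + R) (Z(R) = 3 + (sqrt(3 + R) + R*R) = 3 + (sqrt(3 + R) + R**2) = 3 + (R**2 + sqrt(3 + R)) = 3 + R**2 + sqrt(3 + R))
Z(T)**2 = (3 + 3**2 + sqrt(3 + 3))**2 = (3 + 9 + sqrt(6))**2 = (12 + sqrt(6))**2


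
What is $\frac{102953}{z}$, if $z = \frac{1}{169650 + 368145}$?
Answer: $55367608635$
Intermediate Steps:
$z = \frac{1}{537795} \approx 1.8594 \cdot 10^{-6}$
$\frac{102953}{z} = 102953 \frac{1}{\frac{1}{537795}} = 102953 \cdot 537795 = 55367608635$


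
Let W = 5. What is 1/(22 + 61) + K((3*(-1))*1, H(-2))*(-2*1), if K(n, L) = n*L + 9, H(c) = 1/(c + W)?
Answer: -1327/83 ≈ -15.988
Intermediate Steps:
H(c) = 1/(5 + c) (H(c) = 1/(c + 5) = 1/(5 + c))
K(n, L) = 9 + L*n (K(n, L) = L*n + 9 = 9 + L*n)
1/(22 + 61) + K((3*(-1))*1, H(-2))*(-2*1) = 1/(22 + 61) + (9 + ((3*(-1))*1)/(5 - 2))*(-2*1) = 1/83 + (9 + (-3*1)/3)*(-2) = 1/83 + (9 + (1/3)*(-3))*(-2) = 1/83 + (9 - 1)*(-2) = 1/83 + 8*(-2) = 1/83 - 16 = -1327/83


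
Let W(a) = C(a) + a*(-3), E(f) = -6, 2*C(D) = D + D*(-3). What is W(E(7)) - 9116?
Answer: -9092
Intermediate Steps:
C(D) = -D (C(D) = (D + D*(-3))/2 = (D - 3*D)/2 = (-2*D)/2 = -D)
W(a) = -4*a (W(a) = -a + a*(-3) = -a - 3*a = -4*a)
W(E(7)) - 9116 = -4*(-6) - 9116 = 24 - 9116 = -9092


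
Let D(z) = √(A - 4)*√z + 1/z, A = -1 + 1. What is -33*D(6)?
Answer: -11/2 - 66*I*√6 ≈ -5.5 - 161.67*I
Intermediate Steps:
A = 0
D(z) = 1/z + 2*I*√z (D(z) = √(0 - 4)*√z + 1/z = √(-4)*√z + 1/z = (2*I)*√z + 1/z = 2*I*√z + 1/z = 1/z + 2*I*√z)
-33*D(6) = -33*(1 + 2*I*6^(3/2))/6 = -11*(1 + 2*I*(6*√6))/2 = -11*(1 + 12*I*√6)/2 = -33*(⅙ + 2*I*√6) = -11/2 - 66*I*√6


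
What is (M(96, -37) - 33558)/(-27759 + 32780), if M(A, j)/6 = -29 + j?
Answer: -33954/5021 ≈ -6.7624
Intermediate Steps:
M(A, j) = -174 + 6*j (M(A, j) = 6*(-29 + j) = -174 + 6*j)
(M(96, -37) - 33558)/(-27759 + 32780) = ((-174 + 6*(-37)) - 33558)/(-27759 + 32780) = ((-174 - 222) - 33558)/5021 = (-396 - 33558)*(1/5021) = -33954*1/5021 = -33954/5021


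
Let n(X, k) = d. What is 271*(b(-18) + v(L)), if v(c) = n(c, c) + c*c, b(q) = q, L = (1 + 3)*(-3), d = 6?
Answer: 35772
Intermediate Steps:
n(X, k) = 6
L = -12 (L = 4*(-3) = -12)
v(c) = 6 + c**2 (v(c) = 6 + c*c = 6 + c**2)
271*(b(-18) + v(L)) = 271*(-18 + (6 + (-12)**2)) = 271*(-18 + (6 + 144)) = 271*(-18 + 150) = 271*132 = 35772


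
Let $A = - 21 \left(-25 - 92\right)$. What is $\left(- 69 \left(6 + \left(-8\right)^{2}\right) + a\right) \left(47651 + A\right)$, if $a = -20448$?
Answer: $-1266630024$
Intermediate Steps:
$A = 2457$ ($A = \left(-21\right) \left(-117\right) = 2457$)
$\left(- 69 \left(6 + \left(-8\right)^{2}\right) + a\right) \left(47651 + A\right) = \left(- 69 \left(6 + \left(-8\right)^{2}\right) - 20448\right) \left(47651 + 2457\right) = \left(- 69 \left(6 + 64\right) - 20448\right) 50108 = \left(\left(-69\right) 70 - 20448\right) 50108 = \left(-4830 - 20448\right) 50108 = \left(-25278\right) 50108 = -1266630024$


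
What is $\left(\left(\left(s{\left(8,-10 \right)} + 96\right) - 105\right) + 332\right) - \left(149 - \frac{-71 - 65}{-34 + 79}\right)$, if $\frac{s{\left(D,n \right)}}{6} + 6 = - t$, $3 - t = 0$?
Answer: $\frac{5264}{45} \approx 116.98$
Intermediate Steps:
$t = 3$ ($t = 3 - 0 = 3 + 0 = 3$)
$s{\left(D,n \right)} = -54$ ($s{\left(D,n \right)} = -36 + 6 \left(\left(-1\right) 3\right) = -36 + 6 \left(-3\right) = -36 - 18 = -54$)
$\left(\left(\left(s{\left(8,-10 \right)} + 96\right) - 105\right) + 332\right) - \left(149 - \frac{-71 - 65}{-34 + 79}\right) = \left(\left(\left(-54 + 96\right) - 105\right) + 332\right) - \left(149 - \frac{-71 - 65}{-34 + 79}\right) = \left(\left(42 - 105\right) + 332\right) - \left(149 + \frac{136}{45}\right) = \left(-63 + 332\right) - \frac{6841}{45} = 269 - \frac{6841}{45} = \frac{5264}{45}$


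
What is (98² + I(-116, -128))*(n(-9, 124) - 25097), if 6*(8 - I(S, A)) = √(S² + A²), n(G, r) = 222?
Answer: -239098500 + 49750*√1865/3 ≈ -2.3838e+8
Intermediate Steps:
I(S, A) = 8 - √(A² + S²)/6 (I(S, A) = 8 - √(S² + A²)/6 = 8 - √(A² + S²)/6)
(98² + I(-116, -128))*(n(-9, 124) - 25097) = (98² + (8 - √((-128)² + (-116)²)/6))*(222 - 25097) = (9604 + (8 - √(16384 + 13456)/6))*(-24875) = (9604 + (8 - 2*√1865/3))*(-24875) = (9612 - 2*√1865/3)*(-24875) = -239098500 + 49750*√1865/3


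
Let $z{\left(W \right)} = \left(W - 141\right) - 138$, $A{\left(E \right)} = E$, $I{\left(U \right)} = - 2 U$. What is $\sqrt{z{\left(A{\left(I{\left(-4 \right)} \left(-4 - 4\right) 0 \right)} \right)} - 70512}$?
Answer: $i \sqrt{70791} \approx 266.07 i$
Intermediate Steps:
$z{\left(W \right)} = -279 + W$ ($z{\left(W \right)} = \left(-141 + W\right) - 138 = -279 + W$)
$\sqrt{z{\left(A{\left(I{\left(-4 \right)} \left(-4 - 4\right) 0 \right)} \right)} - 70512} = \sqrt{\left(-279 + \left(-2\right) \left(-4\right) \left(-4 - 4\right) 0\right) - 70512} = \sqrt{\left(-279 + 8 \left(-4 - 4\right) 0\right) - 70512} = \sqrt{\left(-279 + 8 \left(-8\right) 0\right) - 70512} = \sqrt{\left(-279 - 0\right) - 70512} = \sqrt{\left(-279 + 0\right) - 70512} = \sqrt{-279 - 70512} = \sqrt{-70791} = i \sqrt{70791}$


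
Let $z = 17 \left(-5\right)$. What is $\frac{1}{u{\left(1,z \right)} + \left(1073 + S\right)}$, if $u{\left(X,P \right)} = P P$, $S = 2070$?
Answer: $\frac{1}{10368} \approx 9.6451 \cdot 10^{-5}$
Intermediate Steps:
$z = -85$
$u{\left(X,P \right)} = P^{2}$
$\frac{1}{u{\left(1,z \right)} + \left(1073 + S\right)} = \frac{1}{\left(-85\right)^{2} + \left(1073 + 2070\right)} = \frac{1}{7225 + 3143} = \frac{1}{10368}$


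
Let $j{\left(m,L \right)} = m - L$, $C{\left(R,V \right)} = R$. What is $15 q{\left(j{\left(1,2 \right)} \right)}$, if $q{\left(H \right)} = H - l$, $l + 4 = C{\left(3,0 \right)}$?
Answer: $0$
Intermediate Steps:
$l = -1$ ($l = -4 + 3 = -1$)
$q{\left(H \right)} = 1 + H$ ($q{\left(H \right)} = H - -1 = H + 1 = 1 + H$)
$15 q{\left(j{\left(1,2 \right)} \right)} = 15 \left(1 + \left(1 - 2\right)\right) = 15 \left(1 - 1\right) = 15 \cdot 0 = 0$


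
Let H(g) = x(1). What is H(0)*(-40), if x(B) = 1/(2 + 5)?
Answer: -40/7 ≈ -5.7143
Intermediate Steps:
x(B) = ⅐ (x(B) = 1/7 = ⅐)
H(g) = ⅐
H(0)*(-40) = (⅐)*(-40) = -40/7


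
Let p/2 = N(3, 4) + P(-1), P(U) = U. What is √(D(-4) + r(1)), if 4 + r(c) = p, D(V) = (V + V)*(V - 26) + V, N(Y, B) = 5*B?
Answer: 3*√30 ≈ 16.432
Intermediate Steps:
p = 38 (p = 2*(5*4 - 1) = 2*(20 - 1) = 2*19 = 38)
D(V) = V + 2*V*(-26 + V) (D(V) = (2*V)*(-26 + V) + V = 2*V*(-26 + V) + V = V + 2*V*(-26 + V))
r(c) = 34 (r(c) = -4 + 38 = 34)
√(D(-4) + r(1)) = √(-4*(-51 + 2*(-4)) + 34) = √(-4*(-51 - 8) + 34) = √(-4*(-59) + 34) = √(236 + 34) = √270 = 3*√30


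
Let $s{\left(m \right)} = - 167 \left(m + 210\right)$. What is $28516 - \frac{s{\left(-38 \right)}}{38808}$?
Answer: $\frac{276669413}{9702} \approx 28517.0$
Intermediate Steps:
$s{\left(m \right)} = -35070 - 167 m$ ($s{\left(m \right)} = - 167 \left(210 + m\right) = -35070 - 167 m$)
$28516 - \frac{s{\left(-38 \right)}}{38808} = 28516 - \frac{-35070 - -6346}{38808} = 28516 - \left(-35070 + 6346\right) \frac{1}{38808} = 28516 - \left(-28724\right) \frac{1}{38808} = 28516 - - \frac{7181}{9702} = 28516 + \frac{7181}{9702} = \frac{276669413}{9702}$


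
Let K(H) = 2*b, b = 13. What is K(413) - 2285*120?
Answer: -274174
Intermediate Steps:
K(H) = 26 (K(H) = 2*13 = 26)
K(413) - 2285*120 = 26 - 2285*120 = 26 - 274200 = -274174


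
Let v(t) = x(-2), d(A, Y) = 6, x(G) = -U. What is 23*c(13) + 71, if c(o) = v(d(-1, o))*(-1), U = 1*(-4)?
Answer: -21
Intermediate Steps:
U = -4
x(G) = 4 (x(G) = -1*(-4) = 4)
v(t) = 4
c(o) = -4 (c(o) = 4*(-1) = -4)
23*c(13) + 71 = 23*(-4) + 71 = -92 + 71 = -21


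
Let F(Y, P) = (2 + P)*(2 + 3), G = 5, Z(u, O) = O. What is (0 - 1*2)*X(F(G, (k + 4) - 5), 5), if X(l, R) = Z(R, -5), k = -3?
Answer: 10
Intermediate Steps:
F(Y, P) = 10 + 5*P (F(Y, P) = (2 + P)*5 = 10 + 5*P)
X(l, R) = -5
(0 - 1*2)*X(F(G, (k + 4) - 5), 5) = (0 - 1*2)*(-5) = (0 - 2)*(-5) = -2*(-5) = 10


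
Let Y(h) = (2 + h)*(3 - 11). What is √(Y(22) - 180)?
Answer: 2*I*√93 ≈ 19.287*I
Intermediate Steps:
Y(h) = -16 - 8*h (Y(h) = (2 + h)*(-8) = -16 - 8*h)
√(Y(22) - 180) = √((-16 - 8*22) - 180) = √((-16 - 176) - 180) = √(-192 - 180) = √(-372) = 2*I*√93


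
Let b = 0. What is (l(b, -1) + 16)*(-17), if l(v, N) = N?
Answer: -255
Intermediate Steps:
(l(b, -1) + 16)*(-17) = (-1 + 16)*(-17) = 15*(-17) = -255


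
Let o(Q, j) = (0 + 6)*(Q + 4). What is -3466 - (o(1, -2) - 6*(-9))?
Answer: -3550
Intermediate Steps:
o(Q, j) = 24 + 6*Q (o(Q, j) = 6*(4 + Q) = 24 + 6*Q)
-3466 - (o(1, -2) - 6*(-9)) = -3466 - ((24 + 6*1) - 6*(-9)) = -3466 - ((24 + 6) + 54) = -3466 - (30 + 54) = -3466 - 1*84 = -3466 - 84 = -3550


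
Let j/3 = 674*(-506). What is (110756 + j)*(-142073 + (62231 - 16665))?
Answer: 88050670632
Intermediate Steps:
j = -1023132 (j = 3*(674*(-506)) = 3*(-341044) = -1023132)
(110756 + j)*(-142073 + (62231 - 16665)) = (110756 - 1023132)*(-142073 + (62231 - 16665)) = -912376*(-142073 + 45566) = -912376*(-96507) = 88050670632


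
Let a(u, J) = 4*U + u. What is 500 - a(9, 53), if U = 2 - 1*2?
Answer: 491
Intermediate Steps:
U = 0 (U = 2 - 2 = 0)
a(u, J) = u (a(u, J) = 4*0 + u = 0 + u = u)
500 - a(9, 53) = 500 - 1*9 = 500 - 9 = 491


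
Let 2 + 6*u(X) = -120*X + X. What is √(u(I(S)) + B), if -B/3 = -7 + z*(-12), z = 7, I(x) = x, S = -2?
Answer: √2811/3 ≈ 17.673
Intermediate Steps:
u(X) = -⅓ - 119*X/6 (u(X) = -⅓ + (-120*X + X)/6 = -⅓ + (-119*X)/6 = -⅓ - 119*X/6)
B = 273 (B = -3*(-7 + 7*(-12)) = -3*(-7 - 84) = -3*(-91) = 273)
√(u(I(S)) + B) = √((-⅓ - 119/6*(-2)) + 273) = √((-⅓ + 119/3) + 273) = √(118/3 + 273) = √(937/3) = √2811/3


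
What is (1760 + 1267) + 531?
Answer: 3558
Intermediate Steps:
(1760 + 1267) + 531 = 3027 + 531 = 3558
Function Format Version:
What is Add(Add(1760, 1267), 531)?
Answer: 3558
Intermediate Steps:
Add(Add(1760, 1267), 531) = Add(3027, 531) = 3558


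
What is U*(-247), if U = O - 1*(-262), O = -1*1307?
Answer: 258115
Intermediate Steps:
O = -1307
U = -1045 (U = -1307 - 1*(-262) = -1307 + 262 = -1045)
U*(-247) = -1045*(-247) = 258115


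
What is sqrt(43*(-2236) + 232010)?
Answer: sqrt(135862) ≈ 368.59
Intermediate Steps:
sqrt(43*(-2236) + 232010) = sqrt(-96148 + 232010) = sqrt(135862)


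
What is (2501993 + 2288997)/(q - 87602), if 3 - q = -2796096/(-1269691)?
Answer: -1216615376818/22245291601 ≈ -54.691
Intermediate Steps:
q = 1012977/1269691 (q = 3 - (-2796096)/(-1269691) = 3 - (-2796096)*(-1)/1269691 = 3 - 1*2796096/1269691 = 3 - 2796096/1269691 = 1012977/1269691 ≈ 0.79781)
(2501993 + 2288997)/(q - 87602) = (2501993 + 2288997)/(1012977/1269691 - 87602) = 4790990/(-111226458005/1269691) = 4790990*(-1269691/111226458005) = -1216615376818/22245291601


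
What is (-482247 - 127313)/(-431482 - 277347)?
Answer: 609560/708829 ≈ 0.85995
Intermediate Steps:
(-482247 - 127313)/(-431482 - 277347) = -609560/(-708829) = -609560*(-1/708829) = 609560/708829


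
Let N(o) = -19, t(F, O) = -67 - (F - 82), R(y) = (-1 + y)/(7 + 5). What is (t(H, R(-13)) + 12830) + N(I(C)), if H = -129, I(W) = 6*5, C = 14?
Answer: 12955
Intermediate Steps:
R(y) = -1/12 + y/12 (R(y) = (-1 + y)/12 = (-1 + y)*(1/12) = -1/12 + y/12)
I(W) = 30
t(F, O) = 15 - F (t(F, O) = -67 - (-82 + F) = -67 + (82 - F) = 15 - F)
(t(H, R(-13)) + 12830) + N(I(C)) = ((15 - 1*(-129)) + 12830) - 19 = ((15 + 129) + 12830) - 19 = (144 + 12830) - 19 = 12974 - 19 = 12955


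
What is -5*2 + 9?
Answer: -1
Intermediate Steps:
-5*2 + 9 = -10 + 9 = -1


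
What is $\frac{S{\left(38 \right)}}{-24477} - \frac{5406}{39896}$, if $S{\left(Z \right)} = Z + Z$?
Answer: $- \frac{67677379}{488267196} \approx -0.13861$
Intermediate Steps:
$S{\left(Z \right)} = 2 Z$
$\frac{S{\left(38 \right)}}{-24477} - \frac{5406}{39896} = \frac{2 \cdot 38}{-24477} - \frac{5406}{39896} = 76 \left(- \frac{1}{24477}\right) - \frac{2703}{19948} = - \frac{76}{24477} - \frac{2703}{19948} = - \frac{67677379}{488267196}$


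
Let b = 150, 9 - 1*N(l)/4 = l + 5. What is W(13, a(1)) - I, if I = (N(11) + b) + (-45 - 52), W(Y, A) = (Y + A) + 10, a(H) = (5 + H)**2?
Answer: 34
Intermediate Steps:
N(l) = 16 - 4*l (N(l) = 36 - 4*(l + 5) = 36 - 4*(5 + l) = 36 + (-20 - 4*l) = 16 - 4*l)
W(Y, A) = 10 + A + Y (W(Y, A) = (A + Y) + 10 = 10 + A + Y)
I = 25 (I = ((16 - 4*11) + 150) + (-45 - 52) = ((16 - 44) + 150) - 97 = (-28 + 150) - 97 = 122 - 97 = 25)
W(13, a(1)) - I = (10 + (5 + 1)**2 + 13) - 1*25 = (10 + 6**2 + 13) - 25 = (10 + 36 + 13) - 25 = 59 - 25 = 34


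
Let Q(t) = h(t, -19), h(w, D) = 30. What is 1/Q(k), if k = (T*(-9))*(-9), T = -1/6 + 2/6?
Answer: 1/30 ≈ 0.033333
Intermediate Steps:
T = ⅙ (T = -1*⅙ + 2*(⅙) = -⅙ + ⅓ = ⅙ ≈ 0.16667)
k = 27/2 (k = ((⅙)*(-9))*(-9) = -3/2*(-9) = 27/2 ≈ 13.500)
Q(t) = 30
1/Q(k) = 1/30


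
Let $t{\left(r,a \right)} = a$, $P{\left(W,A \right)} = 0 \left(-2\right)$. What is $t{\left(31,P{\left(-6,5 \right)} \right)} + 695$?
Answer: $695$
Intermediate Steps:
$P{\left(W,A \right)} = 0$
$t{\left(31,P{\left(-6,5 \right)} \right)} + 695 = 0 + 695 = 695$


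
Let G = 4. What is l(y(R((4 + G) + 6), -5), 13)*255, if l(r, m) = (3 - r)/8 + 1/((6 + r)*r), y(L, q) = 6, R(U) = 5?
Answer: -1105/12 ≈ -92.083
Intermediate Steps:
l(r, m) = 3/8 - r/8 + 1/(r*(6 + r)) (l(r, m) = (3 - r)*(⅛) + 1/(r*(6 + r)) = (3/8 - r/8) + 1/(r*(6 + r)) = 3/8 - r/8 + 1/(r*(6 + r)))
l(y(R((4 + G) + 6), -5), 13)*255 = ((⅛)*(8 - 1*6³ - 3*6² + 18*6)/(6*(6 + 6)))*255 = ((⅛)*(⅙)*(8 - 1*216 - 3*36 + 108)/12)*255 = ((⅛)*(⅙)*(1/12)*(8 - 216 - 108 + 108))*255 = ((⅛)*(⅙)*(1/12)*(-208))*255 = -13/36*255 = -1105/12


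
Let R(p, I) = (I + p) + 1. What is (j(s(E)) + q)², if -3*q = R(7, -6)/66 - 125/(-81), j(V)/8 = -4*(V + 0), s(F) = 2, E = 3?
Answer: 29747280676/7144929 ≈ 4163.4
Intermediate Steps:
j(V) = -32*V (j(V) = 8*(-4*(V + 0)) = 8*(-4*V) = -32*V)
R(p, I) = 1 + I + p
q = -1402/2673 (q = -((1 - 6 + 7)/66 - 125/(-81))/3 = -(2*(1/66) - 125*(-1/81))/3 = -(1/33 + 125/81)/3 = -⅓*1402/891 = -1402/2673 ≈ -0.52450)
(j(s(E)) + q)² = (-32*2 - 1402/2673)² = (-64 - 1402/2673)² = (-172474/2673)² = 29747280676/7144929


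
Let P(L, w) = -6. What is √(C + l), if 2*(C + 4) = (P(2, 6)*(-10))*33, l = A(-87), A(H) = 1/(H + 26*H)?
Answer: √67167277/261 ≈ 31.401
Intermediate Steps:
A(H) = 1/(27*H)
l = -1/2349 (l = (1/27)/(-87) = (1/27)*(-1/87) = -1/2349 ≈ -0.00042571)
C = 986 (C = -4 + (-6*(-10)*33)/2 = -4 + (60*33)/2 = -4 + (½)*1980 = -4 + 990 = 986)
√(C + l) = √(986 - 1/2349) = √(2316113/2349) = √67167277/261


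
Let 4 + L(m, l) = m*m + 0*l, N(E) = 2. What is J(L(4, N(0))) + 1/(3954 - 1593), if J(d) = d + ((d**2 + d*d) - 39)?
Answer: 616222/2361 ≈ 261.00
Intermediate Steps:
L(m, l) = -4 + m**2 (L(m, l) = -4 + (m*m + 0*l) = -4 + (m**2 + 0) = -4 + m**2)
J(d) = -39 + d + 2*d**2 (J(d) = d + ((d**2 + d**2) - 39) = d + (2*d**2 - 39) = d + (-39 + 2*d**2) = -39 + d + 2*d**2)
J(L(4, N(0))) + 1/(3954 - 1593) = (-39 + (-4 + 4**2) + 2*(-4 + 4**2)**2) + 1/(3954 - 1593) = (-39 + (-4 + 16) + 2*(-4 + 16)**2) + 1/2361 = (-39 + 12 + 2*12**2) + 1/2361 = (-39 + 12 + 2*144) + 1/2361 = (-39 + 12 + 288) + 1/2361 = 261 + 1/2361 = 616222/2361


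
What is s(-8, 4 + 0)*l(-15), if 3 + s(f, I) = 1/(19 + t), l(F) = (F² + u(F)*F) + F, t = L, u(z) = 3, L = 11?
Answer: -979/2 ≈ -489.50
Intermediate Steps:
t = 11
l(F) = F² + 4*F (l(F) = (F² + 3*F) + F = F² + 4*F)
s(f, I) = -89/30 (s(f, I) = -3 + 1/(19 + 11) = -3 + 1/30 = -89/30)
s(-8, 4 + 0)*l(-15) = -(-89)*(4 - 15)/2 = -(-89)*(-11)/2 = -89/30*165 = -979/2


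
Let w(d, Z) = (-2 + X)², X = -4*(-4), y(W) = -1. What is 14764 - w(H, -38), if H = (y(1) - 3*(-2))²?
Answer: 14568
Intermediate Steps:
H = 25 (H = (-1 - 3*(-2))² = (-1 + 6)² = 5² = 25)
X = 16
w(d, Z) = 196 (w(d, Z) = (-2 + 16)² = 14² = 196)
14764 - w(H, -38) = 14764 - 1*196 = 14764 - 196 = 14568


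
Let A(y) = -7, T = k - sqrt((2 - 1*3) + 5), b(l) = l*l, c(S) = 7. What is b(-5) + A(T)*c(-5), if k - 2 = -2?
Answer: -24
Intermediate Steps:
k = 0 (k = 2 - 2 = 0)
b(l) = l**2
T = -2 (T = 0 - sqrt((2 - 1*3) + 5) = 0 - sqrt((2 - 3) + 5) = 0 - sqrt(-1 + 5) = 0 - sqrt(4) = 0 - 1*2 = 0 - 2 = -2)
b(-5) + A(T)*c(-5) = (-5)**2 - 7*7 = 25 - 49 = -24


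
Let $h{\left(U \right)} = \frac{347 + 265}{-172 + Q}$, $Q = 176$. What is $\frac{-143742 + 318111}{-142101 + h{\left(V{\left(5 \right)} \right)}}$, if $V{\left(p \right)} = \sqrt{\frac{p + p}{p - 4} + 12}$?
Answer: $- \frac{58123}{47316} \approx -1.2284$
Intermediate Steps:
$V{\left(p \right)} = \sqrt{12 + \frac{2 p}{-4 + p}}$ ($V{\left(p \right)} = \sqrt{\frac{2 p}{-4 + p} + 12} = \sqrt{12 + \frac{2 p}{-4 + p}}$)
$h{\left(U \right)} = 153$ ($h{\left(U \right)} = \frac{347 + 265}{-172 + 176} = \frac{612}{4} = 612 \cdot \frac{1}{4} = 153$)
$\frac{-143742 + 318111}{-142101 + h{\left(V{\left(5 \right)} \right)}} = \frac{-143742 + 318111}{-142101 + 153} = \frac{174369}{-141948} = 174369 \left(- \frac{1}{141948}\right) = - \frac{58123}{47316}$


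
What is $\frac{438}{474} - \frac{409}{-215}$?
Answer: $\frac{48006}{16985} \approx 2.8264$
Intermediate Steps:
$\frac{438}{474} - \frac{409}{-215} = 438 \cdot \frac{1}{474} - - \frac{409}{215} = \frac{73}{79} + \frac{409}{215} = \frac{48006}{16985}$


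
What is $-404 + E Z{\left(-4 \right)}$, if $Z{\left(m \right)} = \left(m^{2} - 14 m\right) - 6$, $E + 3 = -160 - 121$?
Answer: $-19148$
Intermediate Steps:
$E = -284$ ($E = -3 - 281 = -284$)
$Z{\left(m \right)} = -6 + m^{2} - 14 m$
$-404 + E Z{\left(-4 \right)} = -404 - 284 \left(-6 + \left(-4\right)^{2} - -56\right) = -404 - 284 \left(-6 + 16 + 56\right) = -404 - 18744 = -19148$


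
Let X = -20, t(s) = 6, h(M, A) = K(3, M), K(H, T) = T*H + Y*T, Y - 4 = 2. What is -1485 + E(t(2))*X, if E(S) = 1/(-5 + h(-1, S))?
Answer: -10385/7 ≈ -1483.6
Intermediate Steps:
Y = 6 (Y = 4 + 2 = 6)
K(H, T) = 6*T + H*T (K(H, T) = T*H + 6*T = H*T + 6*T = 6*T + H*T)
h(M, A) = 9*M (h(M, A) = M*(6 + 3) = M*9 = 9*M)
E(S) = -1/14 (E(S) = 1/(-5 + 9*(-1)) = 1/(-5 - 9) = 1/(-14) = -1/14)
-1485 + E(t(2))*X = -1485 - 1/14*(-20) = -1485 + 10/7 = -10385/7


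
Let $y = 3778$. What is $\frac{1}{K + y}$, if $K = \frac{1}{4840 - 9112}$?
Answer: $\frac{4272}{16139615} \approx 0.00026469$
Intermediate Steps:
$K = - \frac{1}{4272}$ ($K = \frac{1}{-4272} = - \frac{1}{4272} \approx -0.00023408$)
$\frac{1}{K + y} = \frac{1}{- \frac{1}{4272} + 3778} = \frac{1}{\frac{16139615}{4272}} = \frac{4272}{16139615}$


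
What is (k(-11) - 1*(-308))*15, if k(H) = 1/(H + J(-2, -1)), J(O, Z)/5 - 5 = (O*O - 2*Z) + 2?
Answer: 83165/18 ≈ 4620.3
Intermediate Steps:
J(O, Z) = 35 - 10*Z + 5*O**2 (J(O, Z) = 25 + 5*((O*O - 2*Z) + 2) = 25 + 5*((O**2 - 2*Z) + 2) = 25 + 5*(2 + O**2 - 2*Z) = 25 + (10 - 10*Z + 5*O**2) = 35 - 10*Z + 5*O**2)
k(H) = 1/(65 + H) (k(H) = 1/(H + (35 - 10*(-1) + 5*(-2)**2)) = 1/(H + (35 + 10 + 5*4)) = 1/(H + (35 + 10 + 20)) = 1/(H + 65) = 1/(65 + H))
(k(-11) - 1*(-308))*15 = (1/(65 - 11) - 1*(-308))*15 = (1/54 + 308)*15 = (16633/54)*15 = 83165/18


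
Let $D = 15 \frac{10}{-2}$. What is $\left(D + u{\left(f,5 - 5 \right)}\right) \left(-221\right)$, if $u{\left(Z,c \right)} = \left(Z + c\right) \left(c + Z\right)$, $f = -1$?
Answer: $16354$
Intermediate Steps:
$u{\left(Z,c \right)} = \left(Z + c\right)^{2}$ ($u{\left(Z,c \right)} = \left(Z + c\right) \left(Z + c\right) = \left(Z + c\right)^{2}$)
$D = -75$ ($D = 15 \cdot 10 \left(- \frac{1}{2}\right) = 15 \left(-5\right) = -75$)
$\left(D + u{\left(f,5 - 5 \right)}\right) \left(-221\right) = \left(-75 + \left(-1 + \left(5 - 5\right)\right)^{2}\right) \left(-221\right) = \left(-75 + \left(-1 + 0\right)^{2}\right) \left(-221\right) = \left(-75 + \left(-1\right)^{2}\right) \left(-221\right) = \left(-75 + 1\right) \left(-221\right) = \left(-74\right) \left(-221\right) = 16354$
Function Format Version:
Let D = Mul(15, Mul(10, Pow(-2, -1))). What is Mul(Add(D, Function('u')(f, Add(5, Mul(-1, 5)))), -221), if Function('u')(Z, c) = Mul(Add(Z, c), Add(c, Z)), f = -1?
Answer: 16354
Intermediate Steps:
Function('u')(Z, c) = Pow(Add(Z, c), 2) (Function('u')(Z, c) = Mul(Add(Z, c), Add(Z, c)) = Pow(Add(Z, c), 2))
D = -75 (D = Mul(15, Mul(10, Rational(-1, 2))) = Mul(15, -5) = -75)
Mul(Add(D, Function('u')(f, Add(5, Mul(-1, 5)))), -221) = Mul(Add(-75, Pow(Add(-1, Add(5, Mul(-1, 5))), 2)), -221) = Mul(Add(-75, Pow(Add(-1, Add(5, -5)), 2)), -221) = Mul(Add(-75, Pow(Add(-1, 0), 2)), -221) = Mul(Add(-75, Pow(-1, 2)), -221) = Mul(Add(-75, 1), -221) = Mul(-74, -221) = 16354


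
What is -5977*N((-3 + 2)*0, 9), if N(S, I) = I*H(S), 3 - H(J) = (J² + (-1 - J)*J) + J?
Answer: -161379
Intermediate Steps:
H(J) = 3 - J - J² - J*(-1 - J) (H(J) = 3 - ((J² + (-1 - J)*J) + J) = 3 - ((J² + J*(-1 - J)) + J) = 3 - (J + J² + J*(-1 - J)) = 3 + (-J - J² - J*(-1 - J)) = 3 - J - J² - J*(-1 - J))
N(S, I) = 3*I (N(S, I) = I*3 = 3*I)
-5977*N((-3 + 2)*0, 9) = -17931*9 = -5977*27 = -161379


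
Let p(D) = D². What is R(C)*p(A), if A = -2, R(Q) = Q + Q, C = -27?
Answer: -216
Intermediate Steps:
R(Q) = 2*Q
R(C)*p(A) = (2*(-27))*(-2)² = -54*4 = -216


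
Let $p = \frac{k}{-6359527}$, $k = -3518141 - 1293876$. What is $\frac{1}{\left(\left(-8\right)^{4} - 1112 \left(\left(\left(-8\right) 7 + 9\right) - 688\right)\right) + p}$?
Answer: $\frac{6359527}{5223822042249} \approx 1.2174 \cdot 10^{-6}$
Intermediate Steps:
$k = -4812017$
$p = \frac{4812017}{6359527}$ ($p = - \frac{4812017}{-6359527} = \left(-4812017\right) \left(- \frac{1}{6359527}\right) = \frac{4812017}{6359527} \approx 0.75666$)
$\frac{1}{\left(\left(-8\right)^{4} - 1112 \left(\left(\left(-8\right) 7 + 9\right) - 688\right)\right) + p} = \frac{1}{\left(\left(-8\right)^{4} - 1112 \left(\left(\left(-8\right) 7 + 9\right) - 688\right)\right) + \frac{4812017}{6359527}} = \frac{1}{\left(4096 - 1112 \left(\left(-56 + 9\right) - 688\right)\right) + \frac{4812017}{6359527}} = \frac{1}{\left(4096 - 1112 \left(-47 - 688\right)\right) + \frac{4812017}{6359527}} = \frac{1}{\left(4096 - -817320\right) + \frac{4812017}{6359527}} = \frac{1}{\left(4096 + 817320\right) + \frac{4812017}{6359527}} = \frac{1}{821416 + \frac{4812017}{6359527}} = \frac{1}{\frac{5223822042249}{6359527}} = \frac{6359527}{5223822042249}$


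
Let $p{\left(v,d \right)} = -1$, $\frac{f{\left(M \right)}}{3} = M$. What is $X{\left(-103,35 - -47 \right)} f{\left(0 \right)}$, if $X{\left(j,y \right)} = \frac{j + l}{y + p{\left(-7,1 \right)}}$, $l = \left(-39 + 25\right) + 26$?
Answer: $0$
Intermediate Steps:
$f{\left(M \right)} = 3 M$
$l = 12$ ($l = -14 + 26 = 12$)
$X{\left(j,y \right)} = \frac{12 + j}{-1 + y}$ ($X{\left(j,y \right)} = \frac{j + 12}{y - 1} = \frac{12 + j}{-1 + y}$)
$X{\left(-103,35 - -47 \right)} f{\left(0 \right)} = \frac{12 - 103}{-1 + \left(35 - -47\right)} 3 \cdot 0 = \frac{1}{-1 + \left(35 + 47\right)} \left(-91\right) 0 = \frac{1}{-1 + 82} \left(-91\right) 0 = \frac{1}{81} \left(-91\right) 0 = \left(- \frac{91}{81}\right) 0 = 0$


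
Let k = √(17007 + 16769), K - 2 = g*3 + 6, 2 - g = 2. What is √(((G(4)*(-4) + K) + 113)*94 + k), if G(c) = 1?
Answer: √(10998 + 4*√2111) ≈ 105.74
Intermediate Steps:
g = 0 (g = 2 - 1*2 = 2 - 2 = 0)
K = 8 (K = 2 + (0*3 + 6) = 2 + (0 + 6) = 2 + 6 = 8)
k = 4*√2111 (k = √33776 = 4*√2111 ≈ 183.78)
√(((G(4)*(-4) + K) + 113)*94 + k) = √(((1*(-4) + 8) + 113)*94 + 4*√2111) = √(((-4 + 8) + 113)*94 + 4*√2111) = √((4 + 113)*94 + 4*√2111) = √(117*94 + 4*√2111) = √(10998 + 4*√2111)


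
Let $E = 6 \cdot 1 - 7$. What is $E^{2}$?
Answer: $1$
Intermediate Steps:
$E = -1$ ($E = 6 - 7 = -1$)
$E^{2} = \left(-1\right)^{2} = 1$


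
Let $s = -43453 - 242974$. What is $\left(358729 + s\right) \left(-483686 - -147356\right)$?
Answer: $-24317331660$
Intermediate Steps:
$s = -286427$ ($s = -43453 - 242974 = -286427$)
$\left(358729 + s\right) \left(-483686 - -147356\right) = \left(358729 - 286427\right) \left(-483686 - -147356\right) = 72302 \left(-483686 + 147356\right) = 72302 \left(-336330\right) = -24317331660$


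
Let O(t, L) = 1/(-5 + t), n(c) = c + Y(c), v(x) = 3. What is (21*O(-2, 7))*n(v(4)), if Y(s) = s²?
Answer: -36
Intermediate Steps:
n(c) = c + c²
(21*O(-2, 7))*n(v(4)) = (21/(-5 - 2))*(3*(1 + 3)) = (21/(-7))*(3*4) = (21*(-⅐))*12 = -3*12 = -36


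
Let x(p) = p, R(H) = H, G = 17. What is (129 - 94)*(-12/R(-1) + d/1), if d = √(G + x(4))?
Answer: 420 + 35*√21 ≈ 580.39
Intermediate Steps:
d = √21 (d = √(17 + 4) = √21 ≈ 4.5826)
(129 - 94)*(-12/R(-1) + d/1) = (129 - 94)*(-12/(-1) + √21/1) = 35*(-12*(-1) + √21*1) = 35*(12 + √21) = 420 + 35*√21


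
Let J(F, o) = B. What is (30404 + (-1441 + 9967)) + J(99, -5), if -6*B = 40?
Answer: 116770/3 ≈ 38923.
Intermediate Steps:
B = -20/3 (B = -⅙*40 = -20/3 ≈ -6.6667)
J(F, o) = -20/3
(30404 + (-1441 + 9967)) + J(99, -5) = (30404 + (-1441 + 9967)) - 20/3 = (30404 + 8526) - 20/3 = 38930 - 20/3 = 116770/3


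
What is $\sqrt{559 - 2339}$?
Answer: $2 i \sqrt{445} \approx 42.19 i$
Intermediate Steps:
$\sqrt{559 - 2339} = \sqrt{-1780} = 2 i \sqrt{445}$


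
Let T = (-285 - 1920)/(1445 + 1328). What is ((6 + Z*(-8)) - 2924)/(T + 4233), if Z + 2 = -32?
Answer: -1222893/1955984 ≈ -0.62521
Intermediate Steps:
Z = -34 (Z = -2 - 32 = -34)
T = -2205/2773 ≈ -0.79517
((6 + Z*(-8)) - 2924)/(T + 4233) = ((6 - 34*(-8)) - 2924)/(-2205/2773 + 4233) = ((6 + 272) - 2924)/(11735904/2773) = (278 - 2924)*(2773/11735904) = -2646*2773/11735904 = -1222893/1955984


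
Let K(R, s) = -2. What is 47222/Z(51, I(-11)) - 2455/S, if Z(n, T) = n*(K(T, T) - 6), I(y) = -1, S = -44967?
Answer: -353738339/3057756 ≈ -115.69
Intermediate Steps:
Z(n, T) = -8*n (Z(n, T) = n*(-2 - 6) = n*(-8) = -8*n)
47222/Z(51, I(-11)) - 2455/S = 47222/((-8*51)) - 2455/(-44967) = 47222/(-408) - 2455*(-1/44967) = 47222*(-1/408) + 2455/44967 = -23611/204 + 2455/44967 = -353738339/3057756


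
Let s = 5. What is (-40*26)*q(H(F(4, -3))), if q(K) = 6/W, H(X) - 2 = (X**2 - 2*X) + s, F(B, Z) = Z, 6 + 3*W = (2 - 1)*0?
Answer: 3120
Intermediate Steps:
W = -2 (W = -2 + ((2 - 1)*0)/3 = -2 + (1*0)/3 = -2 + (1/3)*0 = -2 + 0 = -2)
H(X) = 7 + X**2 - 2*X (H(X) = 2 + ((X**2 - 2*X) + 5) = 2 + (5 + X**2 - 2*X) = 7 + X**2 - 2*X)
q(K) = -3 (q(K) = 6/(-2) = 6*(-1/2) = -3)
(-40*26)*q(H(F(4, -3))) = -40*26*(-3) = -1040*(-3) = 3120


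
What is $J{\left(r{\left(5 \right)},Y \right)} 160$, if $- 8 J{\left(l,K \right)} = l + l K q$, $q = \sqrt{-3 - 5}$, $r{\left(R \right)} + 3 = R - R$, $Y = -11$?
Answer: $60 - 1320 i \sqrt{2} \approx 60.0 - 1866.8 i$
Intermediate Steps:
$r{\left(R \right)} = -3$ ($r{\left(R \right)} = -3 + \left(R - R\right) = -3 + 0 = -3$)
$q = 2 i \sqrt{2}$ ($q = \sqrt{-8} = 2 i \sqrt{2} \approx 2.8284 i$)
$J{\left(l,K \right)} = - \frac{l}{8} - \frac{i K l \sqrt{2}}{4}$ ($J{\left(l,K \right)} = - \frac{l + l K 2 i \sqrt{2}}{8} = - \frac{l + K l 2 i \sqrt{2}}{8} = - \frac{l + 2 i K l \sqrt{2}}{8} = - \frac{l}{8} - \frac{i K l \sqrt{2}}{4}$)
$J{\left(r{\left(5 \right)},Y \right)} 160 = \left(- \frac{1}{8}\right) \left(-3\right) \left(1 + 2 i \left(-11\right) \sqrt{2}\right) 160 = \left(- \frac{1}{8}\right) \left(-3\right) \left(1 - 22 i \sqrt{2}\right) 160 = \left(\frac{3}{8} - \frac{33 i \sqrt{2}}{4}\right) 160 = 60 - 1320 i \sqrt{2}$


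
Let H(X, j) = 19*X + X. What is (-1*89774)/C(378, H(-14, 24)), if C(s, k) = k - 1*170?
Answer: 44887/225 ≈ 199.50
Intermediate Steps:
H(X, j) = 20*X
C(s, k) = -170 + k (C(s, k) = k - 170 = -170 + k)
(-1*89774)/C(378, H(-14, 24)) = (-1*89774)/(-170 + 20*(-14)) = -89774/(-170 - 280) = -89774/(-450) = -89774*(-1/450) = 44887/225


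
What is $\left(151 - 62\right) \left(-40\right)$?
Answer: $-3560$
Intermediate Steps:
$\left(151 - 62\right) \left(-40\right) = 89 \left(-40\right) = -3560$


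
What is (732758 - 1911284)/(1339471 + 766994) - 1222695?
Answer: -858521800567/702155 ≈ -1.2227e+6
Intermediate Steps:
(732758 - 1911284)/(1339471 + 766994) - 1222695 = -1178526/2106465 - 1222695 = -1178526*1/2106465 - 1222695 = -392842/702155 - 1222695 = -858521800567/702155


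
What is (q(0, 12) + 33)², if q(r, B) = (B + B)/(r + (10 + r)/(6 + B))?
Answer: 145161/25 ≈ 5806.4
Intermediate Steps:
q(r, B) = 2*B/(r + (10 + r)/(6 + B)) (q(r, B) = (2*B)/(r + (10 + r)/(6 + B)) = 2*B/(r + (10 + r)/(6 + B)))
(q(0, 12) + 33)² = (2*12*(6 + 12)/(10 + 7*0 + 12*0) + 33)² = (2*12*18/(10 + 0 + 0) + 33)² = (2*12*18/10 + 33)² = (2*12*(⅒)*18 + 33)² = (216/5 + 33)² = (381/5)² = 145161/25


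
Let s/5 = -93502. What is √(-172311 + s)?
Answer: I*√639821 ≈ 799.89*I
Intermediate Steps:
s = -467510 (s = 5*(-93502) = -467510)
√(-172311 + s) = √(-172311 - 467510) = √(-639821) = I*√639821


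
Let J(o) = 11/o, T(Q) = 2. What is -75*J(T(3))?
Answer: -825/2 ≈ -412.50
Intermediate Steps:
-75*J(T(3)) = -825/2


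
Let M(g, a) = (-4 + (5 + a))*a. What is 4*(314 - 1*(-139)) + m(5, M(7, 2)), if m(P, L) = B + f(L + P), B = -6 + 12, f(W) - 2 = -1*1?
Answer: 1819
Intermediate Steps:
f(W) = 1 (f(W) = 2 - 1*1 = 2 - 1 = 1)
B = 6
M(g, a) = a*(1 + a) (M(g, a) = (1 + a)*a = a*(1 + a))
m(P, L) = 7 (m(P, L) = 6 + 1 = 7)
4*(314 - 1*(-139)) + m(5, M(7, 2)) = 4*(314 - 1*(-139)) + 7 = 4*(314 + 139) + 7 = 4*453 + 7 = 1812 + 7 = 1819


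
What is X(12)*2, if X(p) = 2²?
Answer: 8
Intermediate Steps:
X(p) = 4
X(12)*2 = 4*2 = 8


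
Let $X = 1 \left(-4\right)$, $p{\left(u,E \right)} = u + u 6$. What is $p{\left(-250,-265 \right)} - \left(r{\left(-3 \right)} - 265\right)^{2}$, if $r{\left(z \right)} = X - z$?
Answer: $-72506$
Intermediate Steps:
$p{\left(u,E \right)} = 7 u$ ($p{\left(u,E \right)} = u + 6 u = 7 u$)
$X = -4$
$r{\left(z \right)} = -4 - z$
$p{\left(-250,-265 \right)} - \left(r{\left(-3 \right)} - 265\right)^{2} = 7 \left(-250\right) - \left(\left(-4 - -3\right) - 265\right)^{2} = -1750 - \left(\left(-4 + 3\right) - 265\right)^{2} = -1750 - \left(-1 - 265\right)^{2} = -1750 - \left(-266\right)^{2} = -1750 - 70756 = -72506$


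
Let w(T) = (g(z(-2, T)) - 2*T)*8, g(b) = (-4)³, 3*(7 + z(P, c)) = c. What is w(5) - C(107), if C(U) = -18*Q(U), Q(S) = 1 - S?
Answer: -2500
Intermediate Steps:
z(P, c) = -7 + c/3
C(U) = -18 + 18*U (C(U) = -18*(1 - U) = -18 + 18*U)
g(b) = -64
w(T) = -512 - 16*T (w(T) = (-64 - 2*T)*8 = -512 - 16*T)
w(5) - C(107) = (-512 - 16*5) - (-18 + 18*107) = (-512 - 80) - (-18 + 1926) = -592 - 1*1908 = -592 - 1908 = -2500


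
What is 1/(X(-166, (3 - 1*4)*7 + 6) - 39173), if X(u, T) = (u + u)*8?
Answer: -1/41829 ≈ -2.3907e-5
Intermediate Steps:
X(u, T) = 16*u (X(u, T) = (2*u)*8 = 16*u)
1/(X(-166, (3 - 1*4)*7 + 6) - 39173) = 1/(16*(-166) - 39173) = 1/(-2656 - 39173) = 1/(-41829) = -1/41829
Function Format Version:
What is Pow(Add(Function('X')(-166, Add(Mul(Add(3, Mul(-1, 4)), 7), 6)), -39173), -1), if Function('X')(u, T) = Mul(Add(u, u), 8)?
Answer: Rational(-1, 41829) ≈ -2.3907e-5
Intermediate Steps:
Function('X')(u, T) = Mul(16, u) (Function('X')(u, T) = Mul(Mul(2, u), 8) = Mul(16, u))
Pow(Add(Function('X')(-166, Add(Mul(Add(3, Mul(-1, 4)), 7), 6)), -39173), -1) = Pow(Add(Mul(16, -166), -39173), -1) = Pow(Add(-2656, -39173), -1) = Pow(-41829, -1) = Rational(-1, 41829)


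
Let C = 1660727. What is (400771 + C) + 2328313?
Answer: 4389811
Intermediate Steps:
(400771 + C) + 2328313 = (400771 + 1660727) + 2328313 = 2061498 + 2328313 = 4389811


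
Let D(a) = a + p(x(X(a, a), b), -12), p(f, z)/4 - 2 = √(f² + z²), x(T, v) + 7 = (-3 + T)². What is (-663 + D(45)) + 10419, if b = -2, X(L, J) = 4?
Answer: 9809 + 24*√5 ≈ 9862.7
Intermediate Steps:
x(T, v) = -7 + (-3 + T)²
p(f, z) = 8 + 4*√(f² + z²)
D(a) = 8 + a + 24*√5 (D(a) = a + (8 + 4*√((-7 + (-3 + 4)²)² + (-12)²)) = a + (8 + 4*√((-7 + 1²)² + 144)) = a + (8 + 4*√((-7 + 1)² + 144)) = a + (8 + 4*√((-6)² + 144)) = a + (8 + 4*√(36 + 144)) = a + (8 + 4*√180) = a + (8 + 4*(6*√5)) = a + (8 + 24*√5) = 8 + a + 24*√5)
(-663 + D(45)) + 10419 = (-663 + (8 + 45 + 24*√5)) + 10419 = (-663 + (53 + 24*√5)) + 10419 = (-610 + 24*√5) + 10419 = 9809 + 24*√5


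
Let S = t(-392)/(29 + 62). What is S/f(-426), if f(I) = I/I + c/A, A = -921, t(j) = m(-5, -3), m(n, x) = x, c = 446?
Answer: -2763/43225 ≈ -0.063921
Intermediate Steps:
t(j) = -3
f(I) = 475/921 (f(I) = I/I + 446/(-921) = 1 + 446*(-1/921) = 1 - 446/921 = 475/921)
S = -3/91 (S = -3/(29 + 62) = -3/91 ≈ -0.032967)
S/f(-426) = -3/(91*475/921) = -3/91*921/475 = -2763/43225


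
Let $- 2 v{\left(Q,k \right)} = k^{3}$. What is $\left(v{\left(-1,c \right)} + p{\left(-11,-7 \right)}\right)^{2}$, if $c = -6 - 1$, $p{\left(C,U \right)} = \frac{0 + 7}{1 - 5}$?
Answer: $\frac{461041}{16} \approx 28815.0$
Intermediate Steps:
$p{\left(C,U \right)} = - \frac{7}{4}$ ($p{\left(C,U \right)} = \frac{7}{-4} = 7 \left(- \frac{1}{4}\right) = - \frac{7}{4}$)
$c = -7$
$v{\left(Q,k \right)} = - \frac{k^{3}}{2}$
$\left(v{\left(-1,c \right)} + p{\left(-11,-7 \right)}\right)^{2} = \left(- \frac{\left(-7\right)^{3}}{2} - \frac{7}{4}\right)^{2} = \left(\left(- \frac{1}{2}\right) \left(-343\right) - \frac{7}{4}\right)^{2} = \left(\frac{343}{2} - \frac{7}{4}\right)^{2} = \left(\frac{679}{4}\right)^{2} = \frac{461041}{16}$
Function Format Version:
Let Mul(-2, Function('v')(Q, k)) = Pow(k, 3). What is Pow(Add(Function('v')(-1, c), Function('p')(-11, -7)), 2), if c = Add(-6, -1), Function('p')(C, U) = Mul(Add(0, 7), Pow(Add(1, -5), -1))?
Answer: Rational(461041, 16) ≈ 28815.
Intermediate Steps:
Function('p')(C, U) = Rational(-7, 4) (Function('p')(C, U) = Mul(7, Pow(-4, -1)) = Mul(7, Rational(-1, 4)) = Rational(-7, 4))
c = -7
Function('v')(Q, k) = Mul(Rational(-1, 2), Pow(k, 3))
Pow(Add(Function('v')(-1, c), Function('p')(-11, -7)), 2) = Pow(Add(Mul(Rational(-1, 2), Pow(-7, 3)), Rational(-7, 4)), 2) = Pow(Add(Mul(Rational(-1, 2), -343), Rational(-7, 4)), 2) = Pow(Add(Rational(343, 2), Rational(-7, 4)), 2) = Pow(Rational(679, 4), 2) = Rational(461041, 16)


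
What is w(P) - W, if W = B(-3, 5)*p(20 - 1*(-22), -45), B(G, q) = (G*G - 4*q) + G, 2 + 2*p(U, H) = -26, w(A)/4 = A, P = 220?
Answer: 684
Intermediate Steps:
w(A) = 4*A
p(U, H) = -14 (p(U, H) = -1 + (½)*(-26) = -1 - 13 = -14)
B(G, q) = G + G² - 4*q (B(G, q) = (G² - 4*q) + G = G + G² - 4*q)
W = 196 (W = (-3 + (-3)² - 4*5)*(-14) = (-3 + 9 - 20)*(-14) = -14*(-14) = 196)
w(P) - W = 4*220 - 1*196 = 880 - 196 = 684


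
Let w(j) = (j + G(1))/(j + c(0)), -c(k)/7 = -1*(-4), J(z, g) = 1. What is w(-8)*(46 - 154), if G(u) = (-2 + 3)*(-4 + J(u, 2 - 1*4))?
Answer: -33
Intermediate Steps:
c(k) = -28 (c(k) = -(-7)*(-4) = -7*4 = -28)
G(u) = -3 (G(u) = (-2 + 3)*(-4 + 1) = 1*(-3) = -3)
w(j) = (-3 + j)/(-28 + j) (w(j) = (j - 3)/(j - 28) = (-3 + j)/(-28 + j))
w(-8)*(46 - 154) = ((-3 - 8)/(-28 - 8))*(46 - 154) = (-11/(-36))*(-108) = -1/36*(-11)*(-108) = (11/36)*(-108) = -33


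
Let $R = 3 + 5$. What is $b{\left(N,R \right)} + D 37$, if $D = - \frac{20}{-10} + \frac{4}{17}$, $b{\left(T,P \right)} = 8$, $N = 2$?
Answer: $\frac{1542}{17} \approx 90.706$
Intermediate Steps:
$R = 8$
$D = \frac{38}{17}$ ($D = \left(-20\right) \left(- \frac{1}{10}\right) + 4 \cdot \frac{1}{17} = 2 + \frac{4}{17} = \frac{38}{17} \approx 2.2353$)
$b{\left(N,R \right)} + D 37 = 8 + \frac{38}{17} \cdot 37 = 8 + \frac{1406}{17} = \frac{1542}{17}$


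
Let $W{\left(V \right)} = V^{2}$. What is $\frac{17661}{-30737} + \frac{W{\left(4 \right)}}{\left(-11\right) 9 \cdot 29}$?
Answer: $- \frac{7313789}{12606561} \approx -0.58016$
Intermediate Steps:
$\frac{17661}{-30737} + \frac{W{\left(4 \right)}}{\left(-11\right) 9 \cdot 29} = \frac{17661}{-30737} + \frac{4^{2}}{\left(-11\right) 9 \cdot 29} = 17661 \left(- \frac{1}{30737}\right) + \frac{16}{\left(-99\right) 29} = - \frac{2523}{4391} + \frac{16}{-2871} = - \frac{2523}{4391} + 16 \left(- \frac{1}{2871}\right) = - \frac{2523}{4391} - \frac{16}{2871} = - \frac{7313789}{12606561}$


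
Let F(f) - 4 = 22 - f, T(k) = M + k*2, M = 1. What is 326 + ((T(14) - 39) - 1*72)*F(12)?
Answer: -822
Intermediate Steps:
T(k) = 1 + 2*k (T(k) = 1 + k*2 = 1 + 2*k)
F(f) = 26 - f (F(f) = 4 + (22 - f) = 26 - f)
326 + ((T(14) - 39) - 1*72)*F(12) = 326 + (((1 + 2*14) - 39) - 1*72)*(26 - 1*12) = 326 + (((1 + 28) - 39) - 72)*(26 - 12) = 326 + ((29 - 39) - 72)*14 = 326 + (-10 - 72)*14 = 326 - 82*14 = 326 - 1148 = -822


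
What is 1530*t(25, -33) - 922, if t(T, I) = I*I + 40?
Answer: 1726448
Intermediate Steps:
t(T, I) = 40 + I**2 (t(T, I) = I**2 + 40 = 40 + I**2)
1530*t(25, -33) - 922 = 1530*(40 + (-33)**2) - 922 = 1530*(40 + 1089) - 922 = 1530*1129 - 922 = 1727370 - 922 = 1726448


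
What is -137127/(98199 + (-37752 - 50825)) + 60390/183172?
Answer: -278826753/20028193 ≈ -13.922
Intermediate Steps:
-137127/(98199 + (-37752 - 50825)) + 60390/183172 = -137127/(98199 - 88577) + 60390*(1/183172) = -137127/9622 + 2745/8326 = -278826753/20028193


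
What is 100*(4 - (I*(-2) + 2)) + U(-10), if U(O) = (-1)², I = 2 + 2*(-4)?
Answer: -999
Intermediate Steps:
I = -6 (I = 2 - 8 = -6)
U(O) = 1
100*(4 - (I*(-2) + 2)) + U(-10) = 100*(4 - (-6*(-2) + 2)) + 1 = 100*(4 - (12 + 2)) + 1 = 100*(4 - 1*14) + 1 = 100*(4 - 14) + 1 = 100*(-10) + 1 = -1000 + 1 = -999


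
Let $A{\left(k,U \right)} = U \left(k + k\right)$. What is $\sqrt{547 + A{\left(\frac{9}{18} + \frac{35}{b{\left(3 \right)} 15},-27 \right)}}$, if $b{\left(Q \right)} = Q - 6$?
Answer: $\sqrt{562} \approx 23.707$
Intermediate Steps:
$b{\left(Q \right)} = -6 + Q$ ($b{\left(Q \right)} = Q - 6 = -6 + Q$)
$A{\left(k,U \right)} = 2 U k$ ($A{\left(k,U \right)} = U 2 k = 2 U k$)
$\sqrt{547 + A{\left(\frac{9}{18} + \frac{35}{b{\left(3 \right)} 15},-27 \right)}} = \sqrt{547 + 2 \left(-27\right) \left(\frac{9}{18} + \frac{35}{\left(-6 + 3\right) 15}\right)} = \sqrt{547 + 2 \left(-27\right) \left(9 \cdot \frac{1}{18} + \frac{35}{\left(-3\right) 15}\right)} = \sqrt{547 + 2 \left(-27\right) \left(\frac{1}{2} + \frac{35}{-45}\right)} = \sqrt{547 + 2 \left(-27\right) \left(\frac{1}{2} + 35 \left(- \frac{1}{45}\right)\right)} = \sqrt{547 + 2 \left(-27\right) \left(\frac{1}{2} - \frac{7}{9}\right)} = \sqrt{547 + 2 \left(-27\right) \left(- \frac{5}{18}\right)} = \sqrt{547 + 15} = \sqrt{562}$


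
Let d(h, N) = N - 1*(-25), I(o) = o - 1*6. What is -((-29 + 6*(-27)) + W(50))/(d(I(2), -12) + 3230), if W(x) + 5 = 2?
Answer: 194/3243 ≈ 0.059821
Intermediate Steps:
W(x) = -3 (W(x) = -5 + 2 = -3)
I(o) = -6 + o (I(o) = o - 6 = -6 + o)
d(h, N) = 25 + N (d(h, N) = N + 25 = 25 + N)
-((-29 + 6*(-27)) + W(50))/(d(I(2), -12) + 3230) = -((-29 + 6*(-27)) - 3)/((25 - 12) + 3230) = -((-29 - 162) - 3)/(13 + 3230) = -(-191 - 3)/3243 = -(-194)/3243 = -1*(-194/3243) = 194/3243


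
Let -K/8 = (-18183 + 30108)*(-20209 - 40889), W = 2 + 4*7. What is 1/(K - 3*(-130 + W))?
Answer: 1/5828749500 ≈ 1.7156e-10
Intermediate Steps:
W = 30 (W = 2 + 28 = 30)
K = 5828749200 (K = -8*(-18183 + 30108)*(-20209 - 40889) = -95400*(-61098) = -8*(-728593650) = 5828749200)
1/(K - 3*(-130 + W)) = 1/(5828749200 - 3*(-130 + 30)) = 1/(5828749200 - 3*(-100)) = 1/(5828749200 + 300) = 1/5828749500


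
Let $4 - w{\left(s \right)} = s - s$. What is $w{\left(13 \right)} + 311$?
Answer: $315$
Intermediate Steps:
$w{\left(s \right)} = 4$ ($w{\left(s \right)} = 4 - \left(s - s\right) = 4 - 0 = 4 + 0 = 4$)
$w{\left(13 \right)} + 311 = 4 + 311 = 315$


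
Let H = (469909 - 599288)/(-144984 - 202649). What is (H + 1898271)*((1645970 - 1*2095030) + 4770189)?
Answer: 2851520683803539938/347633 ≈ 8.2027e+12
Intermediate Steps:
H = 129379/347633 (H = -129379/(-347633) = -129379*(-1/347633) = 129379/347633 ≈ 0.37217)
(H + 1898271)*((1645970 - 1*2095030) + 4770189) = (129379/347633 + 1898271)*((1645970 - 1*2095030) + 4770189) = 659901771922*((1645970 - 2095030) + 4770189)/347633 = 659901771922*(-449060 + 4770189)/347633 = (659901771922/347633)*4321129 = 2851520683803539938/347633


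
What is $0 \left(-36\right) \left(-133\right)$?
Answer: $0$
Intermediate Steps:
$0 \left(-36\right) \left(-133\right) = 0 \left(-133\right) = 0$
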